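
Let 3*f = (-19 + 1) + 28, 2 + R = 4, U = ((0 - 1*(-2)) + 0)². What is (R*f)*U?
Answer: 80/3 ≈ 26.667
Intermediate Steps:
U = 4 (U = ((0 + 2) + 0)² = (2 + 0)² = 2² = 4)
R = 2 (R = -2 + 4 = 2)
f = 10/3 (f = ((-19 + 1) + 28)/3 = (-18 + 28)/3 = (⅓)*10 = 10/3 ≈ 3.3333)
(R*f)*U = (2*(10/3))*4 = (20/3)*4 = 80/3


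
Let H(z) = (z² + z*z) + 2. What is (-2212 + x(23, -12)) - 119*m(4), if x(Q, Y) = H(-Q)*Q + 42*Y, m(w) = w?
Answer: 21188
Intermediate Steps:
H(z) = 2 + 2*z² (H(z) = (z² + z²) + 2 = 2*z² + 2 = 2 + 2*z²)
x(Q, Y) = 42*Y + Q*(2 + 2*Q²) (x(Q, Y) = (2 + 2*(-Q)²)*Q + 42*Y = (2 + 2*Q²)*Q + 42*Y = Q*(2 + 2*Q²) + 42*Y = 42*Y + Q*(2 + 2*Q²))
(-2212 + x(23, -12)) - 119*m(4) = (-2212 + (2*23 + 2*23³ + 42*(-12))) - 119*4 = (-2212 + (46 + 2*12167 - 504)) - 476 = (-2212 + (46 + 24334 - 504)) - 476 = (-2212 + 23876) - 476 = 21664 - 476 = 21188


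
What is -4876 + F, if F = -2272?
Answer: -7148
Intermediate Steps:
-4876 + F = -4876 - 2272 = -7148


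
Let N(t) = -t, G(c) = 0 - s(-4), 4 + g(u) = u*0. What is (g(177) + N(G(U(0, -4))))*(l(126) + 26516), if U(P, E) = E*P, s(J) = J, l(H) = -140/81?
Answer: -17181248/81 ≈ -2.1211e+5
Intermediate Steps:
l(H) = -140/81 (l(H) = -140*1/81 = -140/81)
g(u) = -4 (g(u) = -4 + u*0 = -4 + 0 = -4)
G(c) = 4 (G(c) = 0 - 1*(-4) = 0 + 4 = 4)
(g(177) + N(G(U(0, -4))))*(l(126) + 26516) = (-4 - 1*4)*(-140/81 + 26516) = (-4 - 4)*(2147656/81) = -8*2147656/81 = -17181248/81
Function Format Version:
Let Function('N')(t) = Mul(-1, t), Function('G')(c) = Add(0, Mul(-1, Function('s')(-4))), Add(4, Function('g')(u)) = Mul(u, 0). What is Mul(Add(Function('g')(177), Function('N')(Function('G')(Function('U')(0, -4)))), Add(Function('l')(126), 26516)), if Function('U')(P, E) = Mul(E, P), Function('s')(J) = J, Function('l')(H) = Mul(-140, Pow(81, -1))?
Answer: Rational(-17181248, 81) ≈ -2.1211e+5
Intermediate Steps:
Function('l')(H) = Rational(-140, 81) (Function('l')(H) = Mul(-140, Rational(1, 81)) = Rational(-140, 81))
Function('g')(u) = -4 (Function('g')(u) = Add(-4, Mul(u, 0)) = Add(-4, 0) = -4)
Function('G')(c) = 4 (Function('G')(c) = Add(0, Mul(-1, -4)) = Add(0, 4) = 4)
Mul(Add(Function('g')(177), Function('N')(Function('G')(Function('U')(0, -4)))), Add(Function('l')(126), 26516)) = Mul(Add(-4, Mul(-1, 4)), Add(Rational(-140, 81), 26516)) = Mul(Add(-4, -4), Rational(2147656, 81)) = Mul(-8, Rational(2147656, 81)) = Rational(-17181248, 81)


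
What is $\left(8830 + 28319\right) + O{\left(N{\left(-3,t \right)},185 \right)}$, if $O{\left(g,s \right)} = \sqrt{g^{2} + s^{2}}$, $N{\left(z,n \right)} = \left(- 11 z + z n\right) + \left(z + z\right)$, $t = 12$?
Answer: $37149 + \sqrt{34306} \approx 37334.0$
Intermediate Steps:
$N{\left(z,n \right)} = - 9 z + n z$ ($N{\left(z,n \right)} = \left(- 11 z + n z\right) + 2 z = - 9 z + n z$)
$\left(8830 + 28319\right) + O{\left(N{\left(-3,t \right)},185 \right)} = \left(8830 + 28319\right) + \sqrt{\left(- 3 \left(-9 + 12\right)\right)^{2} + 185^{2}} = 37149 + \sqrt{\left(\left(-3\right) 3\right)^{2} + 34225} = 37149 + \sqrt{\left(-9\right)^{2} + 34225} = 37149 + \sqrt{81 + 34225} = 37149 + \sqrt{34306}$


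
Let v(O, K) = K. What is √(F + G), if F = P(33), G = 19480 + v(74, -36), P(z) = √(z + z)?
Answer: √(19444 + √66) ≈ 139.47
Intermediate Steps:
P(z) = √2*√z (P(z) = √(2*z) = √2*√z)
G = 19444 (G = 19480 - 36 = 19444)
F = √66 (F = √2*√33 = √66 ≈ 8.1240)
√(F + G) = √(√66 + 19444) = √(19444 + √66)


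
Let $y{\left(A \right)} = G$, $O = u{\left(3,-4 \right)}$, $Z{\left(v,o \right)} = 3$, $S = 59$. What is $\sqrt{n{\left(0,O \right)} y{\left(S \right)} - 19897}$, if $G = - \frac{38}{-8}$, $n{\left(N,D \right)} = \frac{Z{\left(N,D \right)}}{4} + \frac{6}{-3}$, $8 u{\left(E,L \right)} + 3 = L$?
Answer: $\frac{3 i \sqrt{35383}}{4} \approx 141.08 i$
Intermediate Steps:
$u{\left(E,L \right)} = - \frac{3}{8} + \frac{L}{8}$
$O = - \frac{7}{8}$ ($O = - \frac{3}{8} + \frac{1}{8} \left(-4\right) = - \frac{3}{8} - \frac{1}{2} = - \frac{7}{8} \approx -0.875$)
$n{\left(N,D \right)} = - \frac{5}{4}$ ($n{\left(N,D \right)} = \frac{3}{4} + \frac{6}{-3} = 3 \cdot \frac{1}{4} + 6 \left(- \frac{1}{3}\right) = \frac{3}{4} - 2 = - \frac{5}{4}$)
$G = \frac{19}{4}$ ($G = \left(-38\right) \left(- \frac{1}{8}\right) = \frac{19}{4} \approx 4.75$)
$y{\left(A \right)} = \frac{19}{4}$
$\sqrt{n{\left(0,O \right)} y{\left(S \right)} - 19897} = \sqrt{\left(- \frac{5}{4}\right) \frac{19}{4} - 19897} = \sqrt{- \frac{95}{16} - 19897} = \sqrt{- \frac{318447}{16}} = \frac{3 i \sqrt{35383}}{4}$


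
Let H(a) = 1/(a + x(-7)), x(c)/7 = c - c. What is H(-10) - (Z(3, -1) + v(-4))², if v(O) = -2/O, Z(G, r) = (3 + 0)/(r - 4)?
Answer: -11/100 ≈ -0.11000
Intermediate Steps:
x(c) = 0 (x(c) = 7*(c - c) = 7*0 = 0)
Z(G, r) = 3/(-4 + r)
H(a) = 1/a (H(a) = 1/(a + 0) = 1/a)
H(-10) - (Z(3, -1) + v(-4))² = 1/(-10) - (3/(-4 - 1) - 2/(-4))² = -⅒ - (3/(-5) - 2*(-¼))² = -⅒ - (3*(-⅕) + ½)² = -⅒ - (-⅗ + ½)² = -⅒ - (-⅒)² = -⅒ - 1*1/100 = -⅒ - 1/100 = -11/100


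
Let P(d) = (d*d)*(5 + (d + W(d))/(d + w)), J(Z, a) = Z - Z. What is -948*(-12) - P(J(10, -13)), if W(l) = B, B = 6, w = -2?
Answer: 11376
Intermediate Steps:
J(Z, a) = 0
W(l) = 6
P(d) = d**2*(5 + (6 + d)/(-2 + d)) (P(d) = (d*d)*(5 + (d + 6)/(d - 2)) = d**2*(5 + (6 + d)/(-2 + d)))
-948*(-12) - P(J(10, -13)) = -948*(-12) - 0**2*(-4 + 6*0)/(-2 + 0) = 11376 - 0*(-4 + 0)/(-2) = 11376 - 0*(-1)*(-4)/2 = 11376 - 1*0 = 11376 + 0 = 11376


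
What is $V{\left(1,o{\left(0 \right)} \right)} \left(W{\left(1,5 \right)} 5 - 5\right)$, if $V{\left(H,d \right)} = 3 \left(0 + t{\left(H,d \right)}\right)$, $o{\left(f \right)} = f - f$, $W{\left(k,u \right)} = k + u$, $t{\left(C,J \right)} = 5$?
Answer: $375$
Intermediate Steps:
$o{\left(f \right)} = 0$
$V{\left(H,d \right)} = 15$ ($V{\left(H,d \right)} = 3 \left(0 + 5\right) = 3 \cdot 5 = 15$)
$V{\left(1,o{\left(0 \right)} \right)} \left(W{\left(1,5 \right)} 5 - 5\right) = 15 \left(\left(1 + 5\right) 5 - 5\right) = 15 \left(6 \cdot 5 - 5\right) = 15 \left(30 - 5\right) = 15 \cdot 25 = 375$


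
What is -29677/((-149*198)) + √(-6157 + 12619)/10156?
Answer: 29677/29502 + 3*√718/10156 ≈ 1.0138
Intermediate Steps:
-29677/((-149*198)) + √(-6157 + 12619)/10156 = -29677/(-29502) + √6462*(1/10156) = -29677*(-1/29502) + (3*√718)*(1/10156) = 29677/29502 + 3*√718/10156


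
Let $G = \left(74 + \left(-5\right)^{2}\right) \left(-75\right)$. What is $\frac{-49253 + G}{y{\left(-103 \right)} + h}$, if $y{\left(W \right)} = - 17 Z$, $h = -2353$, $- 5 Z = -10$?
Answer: $\frac{56678}{2387} \approx 23.744$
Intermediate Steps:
$Z = 2$ ($Z = \left(- \frac{1}{5}\right) \left(-10\right) = 2$)
$y{\left(W \right)} = -34$ ($y{\left(W \right)} = \left(-17\right) 2 = -34$)
$G = -7425$ ($G = \left(74 + 25\right) \left(-75\right) = 99 \left(-75\right) = -7425$)
$\frac{-49253 + G}{y{\left(-103 \right)} + h} = \frac{-49253 - 7425}{-34 - 2353} = - \frac{56678}{-2387} = \left(-56678\right) \left(- \frac{1}{2387}\right) = \frac{56678}{2387}$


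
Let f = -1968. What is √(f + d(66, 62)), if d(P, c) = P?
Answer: I*√1902 ≈ 43.612*I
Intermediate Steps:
√(f + d(66, 62)) = √(-1968 + 66) = √(-1902) = I*√1902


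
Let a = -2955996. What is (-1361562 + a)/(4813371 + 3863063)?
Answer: -2158779/4338217 ≈ -0.49762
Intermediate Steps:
(-1361562 + a)/(4813371 + 3863063) = (-1361562 - 2955996)/(4813371 + 3863063) = -4317558/8676434 = -4317558*1/8676434 = -2158779/4338217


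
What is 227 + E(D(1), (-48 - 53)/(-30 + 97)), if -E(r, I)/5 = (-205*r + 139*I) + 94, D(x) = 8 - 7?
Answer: 122589/67 ≈ 1829.7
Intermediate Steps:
D(x) = 1
E(r, I) = -470 - 695*I + 1025*r (E(r, I) = -5*((-205*r + 139*I) + 94) = -5*(94 - 205*r + 139*I) = -470 - 695*I + 1025*r)
227 + E(D(1), (-48 - 53)/(-30 + 97)) = 227 + (-470 - 695*(-48 - 53)/(-30 + 97) + 1025*1) = 227 + (-470 - (-70195)/67 + 1025) = 227 + (-470 - 695*(-101/67) + 1025) = 227 + (-470 + 70195/67 + 1025) = 227 + 107380/67 = 122589/67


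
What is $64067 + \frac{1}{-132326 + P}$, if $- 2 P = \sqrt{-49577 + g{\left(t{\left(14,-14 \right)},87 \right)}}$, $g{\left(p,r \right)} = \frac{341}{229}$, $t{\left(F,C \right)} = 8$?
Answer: $\frac{128448947956064640}{2004915915701} + \frac{i \sqrt{649947342}}{4009831831402} \approx 64067.0 + 6.3579 \cdot 10^{-9} i$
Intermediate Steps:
$g{\left(p,r \right)} = \frac{341}{229}$ ($g{\left(p,r \right)} = 341 \cdot \frac{1}{229} = \frac{341}{229}$)
$P = - \frac{i \sqrt{649947342}}{229}$ ($P = - \frac{\sqrt{-49577 + \frac{341}{229}}}{2} = - \frac{\sqrt{- \frac{11352792}{229}}}{2} = - \frac{\frac{2}{229} i \sqrt{649947342}}{2} = - \frac{i \sqrt{649947342}}{229} \approx - 111.33 i$)
$64067 + \frac{1}{-132326 + P} = 64067 + \frac{1}{-132326 - \frac{i \sqrt{649947342}}{229}}$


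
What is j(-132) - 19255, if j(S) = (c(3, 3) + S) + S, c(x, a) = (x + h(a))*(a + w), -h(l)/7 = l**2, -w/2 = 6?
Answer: -18979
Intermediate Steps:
w = -12 (w = -2*6 = -12)
h(l) = -7*l**2
c(x, a) = (-12 + a)*(x - 7*a**2) (c(x, a) = (x - 7*a**2)*(a - 12) = (x - 7*a**2)*(-12 + a) = (-12 + a)*(x - 7*a**2))
j(S) = 540 + 2*S (j(S) = ((-12*3 - 7*3**3 + 84*3**2 + 3*3) + S) + S = ((-36 - 7*27 + 84*9 + 9) + S) + S = ((-36 - 189 + 756 + 9) + S) + S = (540 + S) + S = 540 + 2*S)
j(-132) - 19255 = (540 + 2*(-132)) - 19255 = (540 - 264) - 19255 = 276 - 19255 = -18979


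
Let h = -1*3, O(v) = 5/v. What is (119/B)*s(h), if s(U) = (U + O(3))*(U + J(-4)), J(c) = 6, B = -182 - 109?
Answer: 476/291 ≈ 1.6357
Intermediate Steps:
B = -291
h = -3
s(U) = (6 + U)*(5/3 + U) (s(U) = (U + 5/3)*(U + 6) = (U + 5*(⅓))*(6 + U) = (U + 5/3)*(6 + U) = (5/3 + U)*(6 + U) = (6 + U)*(5/3 + U))
(119/B)*s(h) = (119/(-291))*(10 + (-3)² + (23/3)*(-3)) = (119*(-1/291))*(10 + 9 - 23) = -119/291*(-4) = 476/291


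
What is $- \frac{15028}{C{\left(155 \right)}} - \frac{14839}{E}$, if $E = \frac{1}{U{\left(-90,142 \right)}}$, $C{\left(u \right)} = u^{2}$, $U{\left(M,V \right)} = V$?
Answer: $- \frac{50624005478}{24025} \approx -2.1071 \cdot 10^{6}$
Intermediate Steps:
$E = \frac{1}{142} \approx 0.0070423$
$- \frac{15028}{C{\left(155 \right)}} - \frac{14839}{E} = - \frac{15028}{155^{2}} - 14839 \frac{1}{\frac{1}{142}} = - \frac{15028}{24025} - 2107138 = - \frac{50624005478}{24025}$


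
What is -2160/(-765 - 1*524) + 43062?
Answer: 55509078/1289 ≈ 43064.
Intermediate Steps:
-2160/(-765 - 1*524) + 43062 = -2160/(-765 - 524) + 43062 = -2160/(-1289) + 43062 = -2160*(-1)/1289 + 43062 = -10*(-216/1289) + 43062 = 2160/1289 + 43062 = 55509078/1289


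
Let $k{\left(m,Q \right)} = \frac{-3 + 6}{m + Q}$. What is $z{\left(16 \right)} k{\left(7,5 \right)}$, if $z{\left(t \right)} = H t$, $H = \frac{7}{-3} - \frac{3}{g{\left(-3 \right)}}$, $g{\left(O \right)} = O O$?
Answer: $- \frac{32}{3} \approx -10.667$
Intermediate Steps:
$g{\left(O \right)} = O^{2}$
$H = - \frac{8}{3}$ ($H = \frac{7}{-3} - \frac{3}{\left(-3\right)^{2}} = 7 \left(- \frac{1}{3}\right) - \frac{3}{9} = - \frac{7}{3} - \frac{1}{3} = - \frac{8}{3} \approx -2.6667$)
$z{\left(t \right)} = - \frac{8 t}{3}$
$k{\left(m,Q \right)} = \frac{3}{Q + m}$
$z{\left(16 \right)} k{\left(7,5 \right)} = \left(- \frac{8}{3}\right) 16 \frac{3}{5 + 7} = - \frac{128 \cdot \frac{3}{12}}{3} = - \frac{128 \cdot 3 \cdot \frac{1}{12}}{3} = \left(- \frac{128}{3}\right) \frac{1}{4} = - \frac{32}{3}$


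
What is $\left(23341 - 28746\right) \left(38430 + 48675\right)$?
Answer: $-470802525$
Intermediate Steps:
$\left(23341 - 28746\right) \left(38430 + 48675\right) = \left(-5405\right) 87105 = -470802525$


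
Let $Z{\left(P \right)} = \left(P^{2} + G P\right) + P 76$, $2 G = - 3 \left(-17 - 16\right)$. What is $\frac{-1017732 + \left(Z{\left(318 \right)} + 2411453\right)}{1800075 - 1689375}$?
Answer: $\frac{767377}{55350} \approx 13.864$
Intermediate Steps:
$G = \frac{99}{2}$ ($G = \frac{\left(-3\right) \left(-17 - 16\right)}{2} = \frac{\left(-3\right) \left(-33\right)}{2} = \frac{1}{2} \cdot 99 = \frac{99}{2} \approx 49.5$)
$Z{\left(P \right)} = P^{2} + \frac{251 P}{2}$ ($Z{\left(P \right)} = \left(P^{2} + \frac{99 P}{2}\right) + P 76 = \left(P^{2} + \frac{99 P}{2}\right) + 76 P = P^{2} + \frac{251 P}{2}$)
$\frac{-1017732 + \left(Z{\left(318 \right)} + 2411453\right)}{1800075 - 1689375} = \frac{-1017732 + \left(\frac{1}{2} \cdot 318 \left(251 + 2 \cdot 318\right) + 2411453\right)}{1800075 - 1689375} = \frac{-1017732 + \left(\frac{1}{2} \cdot 318 \left(251 + 636\right) + 2411453\right)}{110700} = \left(-1017732 + \left(\frac{1}{2} \cdot 318 \cdot 887 + 2411453\right)\right) \frac{1}{110700} = \left(-1017732 + \left(141033 + 2411453\right)\right) \frac{1}{110700} = \left(-1017732 + 2552486\right) \frac{1}{110700} = 1534754 \cdot \frac{1}{110700} = \frac{767377}{55350}$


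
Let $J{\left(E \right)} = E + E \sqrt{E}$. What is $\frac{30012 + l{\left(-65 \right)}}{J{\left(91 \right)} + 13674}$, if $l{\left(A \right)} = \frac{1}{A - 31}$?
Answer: $\frac{39659043515}{18117278784} - \frac{262184741 \sqrt{91}}{18117278784} \approx 2.051$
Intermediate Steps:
$l{\left(A \right)} = \frac{1}{-31 + A}$
$J{\left(E \right)} = E + E^{\frac{3}{2}}$
$\frac{30012 + l{\left(-65 \right)}}{J{\left(91 \right)} + 13674} = \frac{30012 + \frac{1}{-31 - 65}}{\left(91 + 91^{\frac{3}{2}}\right) + 13674} = \frac{30012 + \frac{1}{-96}}{\left(91 + 91 \sqrt{91}\right) + 13674} = \frac{30012 - \frac{1}{96}}{13765 + 91 \sqrt{91}} = \frac{2881151}{96 \left(13765 + 91 \sqrt{91}\right)}$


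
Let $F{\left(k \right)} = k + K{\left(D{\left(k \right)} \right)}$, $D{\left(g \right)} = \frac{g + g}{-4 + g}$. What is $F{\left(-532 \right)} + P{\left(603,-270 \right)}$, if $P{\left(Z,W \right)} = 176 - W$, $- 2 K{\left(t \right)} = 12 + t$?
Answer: $- \frac{12461}{134} \approx -92.993$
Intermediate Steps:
$D{\left(g \right)} = \frac{2 g}{-4 + g}$
$K{\left(t \right)} = -6 - \frac{t}{2}$ ($K{\left(t \right)} = - \frac{12 + t}{2} = -6 - \frac{t}{2}$)
$F{\left(k \right)} = -6 + k - \frac{k}{-4 + k}$ ($F{\left(k \right)} = k - \left(6 + \frac{2 k \frac{1}{-4 + k}}{2}\right) = k - \left(6 + \frac{k}{-4 + k}\right) = -6 + k - \frac{k}{-4 + k}$)
$F{\left(-532 \right)} + P{\left(603,-270 \right)} = \frac{\left(-1\right) \left(-532\right) + \left(-6 - 532\right) \left(-4 - 532\right)}{-4 - 532} + \left(176 - -270\right) = \frac{532 - -288368}{-536} + \left(176 + 270\right) = - \frac{532 + 288368}{536} + 446 = \left(- \frac{1}{536}\right) 288900 + 446 = - \frac{72225}{134} + 446 = - \frac{12461}{134}$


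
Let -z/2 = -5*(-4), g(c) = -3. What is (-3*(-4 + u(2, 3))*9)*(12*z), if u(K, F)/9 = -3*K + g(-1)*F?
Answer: -1801440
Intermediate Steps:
z = -40 (z = -(-10)*(-4) = -2*20 = -40)
u(K, F) = -27*F - 27*K (u(K, F) = 9*(-3*K - 3*F) = 9*(-3*F - 3*K) = -27*F - 27*K)
(-3*(-4 + u(2, 3))*9)*(12*z) = (-3*(-4 + (-27*3 - 27*2))*9)*(12*(-40)) = (-3*(-4 + (-81 - 54))*9)*(-480) = (-3*(-4 - 135)*9)*(-480) = (-3*(-139)*9)*(-480) = (417*9)*(-480) = 3753*(-480) = -1801440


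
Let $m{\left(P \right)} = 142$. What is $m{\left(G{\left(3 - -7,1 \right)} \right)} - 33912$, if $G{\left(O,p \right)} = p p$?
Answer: $-33770$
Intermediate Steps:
$G{\left(O,p \right)} = p^{2}$
$m{\left(G{\left(3 - -7,1 \right)} \right)} - 33912 = 142 - 33912 = -33770$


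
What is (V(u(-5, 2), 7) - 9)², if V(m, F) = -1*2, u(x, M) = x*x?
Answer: 121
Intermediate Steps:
u(x, M) = x²
V(m, F) = -2
(V(u(-5, 2), 7) - 9)² = (-2 - 9)² = (-11)² = 121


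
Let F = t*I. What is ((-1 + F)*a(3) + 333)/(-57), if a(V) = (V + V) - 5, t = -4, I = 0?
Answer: -332/57 ≈ -5.8246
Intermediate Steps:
a(V) = -5 + 2*V (a(V) = 2*V - 5 = -5 + 2*V)
F = 0 (F = -4*0 = 0)
((-1 + F)*a(3) + 333)/(-57) = ((-1 + 0)*(-5 + 2*3) + 333)/(-57) = (-(-5 + 6) + 333)*(-1/57) = (-1*1 + 333)*(-1/57) = (-1 + 333)*(-1/57) = 332*(-1/57) = -332/57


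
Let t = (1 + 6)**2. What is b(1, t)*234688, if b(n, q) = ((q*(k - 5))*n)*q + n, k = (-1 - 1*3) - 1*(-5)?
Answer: -2253708864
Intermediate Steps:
k = 1 (k = (-1 - 3) + 5 = -4 + 5 = 1)
t = 49 (t = 7**2 = 49)
b(n, q) = n - 4*n*q**2 (b(n, q) = ((q*(1 - 5))*n)*q + n = ((q*(-4))*n)*q + n = ((-4*q)*n)*q + n = (-4*n*q)*q + n = -4*n*q**2 + n = n - 4*n*q**2)
b(1, t)*234688 = (1*(1 - 4*49**2))*234688 = (1*(1 - 4*2401))*234688 = (1*(1 - 9604))*234688 = (1*(-9603))*234688 = -9603*234688 = -2253708864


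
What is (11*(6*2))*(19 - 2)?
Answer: 2244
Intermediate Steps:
(11*(6*2))*(19 - 2) = (11*12)*17 = 132*17 = 2244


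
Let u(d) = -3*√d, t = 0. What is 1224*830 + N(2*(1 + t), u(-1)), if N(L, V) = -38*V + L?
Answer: 1015922 + 114*I ≈ 1.0159e+6 + 114.0*I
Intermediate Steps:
N(L, V) = L - 38*V
1224*830 + N(2*(1 + t), u(-1)) = 1224*830 + (2*(1 + 0) - (-114)*√(-1)) = 1015920 + (2*1 - (-114)*I) = 1015920 + (2 + 114*I) = 1015922 + 114*I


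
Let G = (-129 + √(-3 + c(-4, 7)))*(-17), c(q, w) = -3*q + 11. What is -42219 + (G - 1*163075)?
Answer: -203101 - 34*√5 ≈ -2.0318e+5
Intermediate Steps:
c(q, w) = 11 - 3*q
G = 2193 - 34*√5 (G = (-129 + √(-3 + (11 - 3*(-4))))*(-17) = (-129 + √(-3 + (11 + 12)))*(-17) = (-129 + √(-3 + 23))*(-17) = (-129 + √20)*(-17) = (-129 + 2*√5)*(-17) = 2193 - 34*√5 ≈ 2117.0)
-42219 + (G - 1*163075) = -42219 + ((2193 - 34*√5) - 1*163075) = -42219 + ((2193 - 34*√5) - 163075) = -42219 + (-160882 - 34*√5) = -203101 - 34*√5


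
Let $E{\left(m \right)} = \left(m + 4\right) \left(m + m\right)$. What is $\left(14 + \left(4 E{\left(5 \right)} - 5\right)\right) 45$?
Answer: $16605$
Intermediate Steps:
$E{\left(m \right)} = 2 m \left(4 + m\right)$ ($E{\left(m \right)} = \left(4 + m\right) 2 m = 2 m \left(4 + m\right)$)
$\left(14 + \left(4 E{\left(5 \right)} - 5\right)\right) 45 = \left(14 - \left(5 - 4 \cdot 2 \cdot 5 \left(4 + 5\right)\right)\right) 45 = \left(14 - \left(5 - 4 \cdot 2 \cdot 5 \cdot 9\right)\right) 45 = \left(14 + \left(4 \cdot 90 - 5\right)\right) 45 = \left(14 + \left(360 - 5\right)\right) 45 = \left(14 + 355\right) 45 = 369 \cdot 45 = 16605$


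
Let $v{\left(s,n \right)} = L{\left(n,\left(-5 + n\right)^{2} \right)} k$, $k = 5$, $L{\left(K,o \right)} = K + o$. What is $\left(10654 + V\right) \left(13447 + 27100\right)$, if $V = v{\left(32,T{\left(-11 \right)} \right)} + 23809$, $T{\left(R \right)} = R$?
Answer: $1447041336$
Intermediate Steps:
$v{\left(s,n \right)} = 5 n + 5 \left(-5 + n\right)^{2}$ ($v{\left(s,n \right)} = \left(n + \left(-5 + n\right)^{2}\right) 5 = 5 n + 5 \left(-5 + n\right)^{2}$)
$V = 25034$ ($V = \left(5 \left(-11\right) + 5 \left(-5 - 11\right)^{2}\right) + 23809 = \left(-55 + 5 \left(-16\right)^{2}\right) + 23809 = \left(-55 + 5 \cdot 256\right) + 23809 = \left(-55 + 1280\right) + 23809 = 1225 + 23809 = 25034$)
$\left(10654 + V\right) \left(13447 + 27100\right) = \left(10654 + 25034\right) \left(13447 + 27100\right) = 35688 \cdot 40547 = 1447041336$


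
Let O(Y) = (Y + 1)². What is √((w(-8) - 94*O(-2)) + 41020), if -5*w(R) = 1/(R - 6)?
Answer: √200537470/70 ≈ 202.30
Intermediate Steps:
w(R) = -1/(5*(-6 + R)) (w(R) = -1/(5*(R - 6)) = -1/(5*(-6 + R)))
O(Y) = (1 + Y)²
√((w(-8) - 94*O(-2)) + 41020) = √((-1/(-30 + 5*(-8)) - 94*(1 - 2)²) + 41020) = √((-1/(-30 - 40) - 94*(-1)²) + 41020) = √((-1/(-70) - 94*1) + 41020) = √((-1*(-1/70) - 94) + 41020) = √((1/70 - 94) + 41020) = √(-6579/70 + 41020) = √(2864821/70) = √200537470/70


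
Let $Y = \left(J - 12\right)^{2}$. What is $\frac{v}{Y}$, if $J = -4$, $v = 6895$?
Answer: $\frac{6895}{256} \approx 26.934$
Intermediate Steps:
$Y = 256$ ($Y = \left(-4 - 12\right)^{2} = \left(-16\right)^{2} = 256$)
$\frac{v}{Y} = \frac{6895}{256}$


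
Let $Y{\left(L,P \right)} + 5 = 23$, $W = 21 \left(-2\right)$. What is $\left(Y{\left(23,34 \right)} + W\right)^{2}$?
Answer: $576$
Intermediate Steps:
$W = -42$
$Y{\left(L,P \right)} = 18$ ($Y{\left(L,P \right)} = -5 + 23 = 18$)
$\left(Y{\left(23,34 \right)} + W\right)^{2} = \left(18 - 42\right)^{2} = \left(-24\right)^{2} = 576$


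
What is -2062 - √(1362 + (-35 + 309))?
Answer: -2062 - 2*√409 ≈ -2102.4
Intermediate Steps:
-2062 - √(1362 + (-35 + 309)) = -2062 - √(1362 + 274) = -2062 - √1636 = -2062 - 2*√409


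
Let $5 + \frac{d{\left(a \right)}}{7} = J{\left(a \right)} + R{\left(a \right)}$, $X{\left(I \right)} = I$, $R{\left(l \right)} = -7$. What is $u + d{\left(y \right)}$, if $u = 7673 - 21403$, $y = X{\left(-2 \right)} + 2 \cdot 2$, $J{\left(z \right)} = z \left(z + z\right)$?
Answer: $-13758$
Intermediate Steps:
$J{\left(z \right)} = 2 z^{2}$ ($J{\left(z \right)} = z 2 z = 2 z^{2}$)
$y = 2$ ($y = -2 + 2 \cdot 2 = -2 + 4 = 2$)
$d{\left(a \right)} = -84 + 14 a^{2}$ ($d{\left(a \right)} = -35 + 7 \left(2 a^{2} - 7\right) = -35 + 7 \left(-7 + 2 a^{2}\right) = -35 + \left(-49 + 14 a^{2}\right) = -84 + 14 a^{2}$)
$u = -13730$
$u + d{\left(y \right)} = -13730 - \left(84 - 14 \cdot 2^{2}\right) = -13730 + \left(-84 + 14 \cdot 4\right) = -13730 + \left(-84 + 56\right) = -13730 - 28 = -13758$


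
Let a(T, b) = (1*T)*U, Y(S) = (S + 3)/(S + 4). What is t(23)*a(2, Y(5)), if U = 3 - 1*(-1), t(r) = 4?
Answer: 32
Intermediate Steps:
U = 4 (U = 3 + 1 = 4)
Y(S) = (3 + S)/(4 + S)
a(T, b) = 4*T (a(T, b) = (1*T)*4 = T*4 = 4*T)
t(23)*a(2, Y(5)) = 4*(4*2) = 4*8 = 32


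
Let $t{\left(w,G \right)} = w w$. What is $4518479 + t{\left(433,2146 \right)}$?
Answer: $4705968$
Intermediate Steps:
$t{\left(w,G \right)} = w^{2}$
$4518479 + t{\left(433,2146 \right)} = 4518479 + 433^{2} = 4518479 + 187489 = 4705968$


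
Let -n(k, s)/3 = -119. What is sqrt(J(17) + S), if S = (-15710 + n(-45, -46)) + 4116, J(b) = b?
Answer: 2*I*sqrt(2805) ≈ 105.92*I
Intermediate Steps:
n(k, s) = 357 (n(k, s) = -3*(-119) = 357)
S = -11237 (S = (-15710 + 357) + 4116 = -15353 + 4116 = -11237)
sqrt(J(17) + S) = sqrt(17 - 11237) = sqrt(-11220) = 2*I*sqrt(2805)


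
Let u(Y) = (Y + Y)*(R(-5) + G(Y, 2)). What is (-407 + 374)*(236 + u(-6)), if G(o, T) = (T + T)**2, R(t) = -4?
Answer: -3036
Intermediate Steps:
G(o, T) = 4*T**2 (G(o, T) = (2*T)**2 = 4*T**2)
u(Y) = 24*Y (u(Y) = (Y + Y)*(-4 + 4*2**2) = (2*Y)*(-4 + 4*4) = (2*Y)*(-4 + 16) = (2*Y)*12 = 24*Y)
(-407 + 374)*(236 + u(-6)) = (-407 + 374)*(236 + 24*(-6)) = -33*(236 - 144) = -33*92 = -3036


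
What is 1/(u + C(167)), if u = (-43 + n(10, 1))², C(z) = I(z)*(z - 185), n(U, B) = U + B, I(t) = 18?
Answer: 1/700 ≈ 0.0014286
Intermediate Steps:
n(U, B) = B + U
C(z) = -3330 + 18*z (C(z) = 18*(z - 185) = 18*(-185 + z) = -3330 + 18*z)
u = 1024 (u = (-43 + (1 + 10))² = (-43 + 11)² = (-32)² = 1024)
1/(u + C(167)) = 1/(1024 + (-3330 + 18*167)) = 1/(1024 + (-3330 + 3006)) = 1/(1024 - 324) = 1/700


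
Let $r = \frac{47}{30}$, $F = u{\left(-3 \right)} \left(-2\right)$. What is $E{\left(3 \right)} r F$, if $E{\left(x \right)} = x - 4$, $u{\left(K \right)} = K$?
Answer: $- \frac{47}{5} \approx -9.4$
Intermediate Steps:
$E{\left(x \right)} = -4 + x$
$F = 6$ ($F = \left(-3\right) \left(-2\right) = 6$)
$r = \frac{47}{30}$ ($r = 47 \cdot \frac{1}{30} = \frac{47}{30} \approx 1.5667$)
$E{\left(3 \right)} r F = \left(-4 + 3\right) \frac{47}{30} \cdot 6 = \left(-1\right) \frac{47}{30} \cdot 6 = \left(- \frac{47}{30}\right) 6 = - \frac{47}{5}$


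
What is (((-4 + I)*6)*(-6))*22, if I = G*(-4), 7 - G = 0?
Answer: 25344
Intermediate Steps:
G = 7 (G = 7 - 1*0 = 7 + 0 = 7)
I = -28 (I = 7*(-4) = -28)
(((-4 + I)*6)*(-6))*22 = (((-4 - 28)*6)*(-6))*22 = (-32*6*(-6))*22 = -192*(-6)*22 = 1152*22 = 25344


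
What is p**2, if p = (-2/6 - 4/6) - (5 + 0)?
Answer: 36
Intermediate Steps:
p = -6 (p = (-2*1/6 - 4*1/6) - 1*5 = (-1/3 - 2/3) - 5 = -1 - 5 = -6)
p**2 = (-6)**2 = 36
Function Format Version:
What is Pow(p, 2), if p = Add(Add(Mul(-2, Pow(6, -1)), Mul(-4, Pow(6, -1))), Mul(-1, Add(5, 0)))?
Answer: 36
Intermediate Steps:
p = -6 (p = Add(Add(Mul(-2, Rational(1, 6)), Mul(-4, Rational(1, 6))), Mul(-1, 5)) = Add(Add(Rational(-1, 3), Rational(-2, 3)), -5) = Add(-1, -5) = -6)
Pow(p, 2) = Pow(-6, 2) = 36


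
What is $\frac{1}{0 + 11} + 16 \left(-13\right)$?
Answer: $- \frac{2287}{11} \approx -207.91$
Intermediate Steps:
$\frac{1}{0 + 11} + 16 \left(-13\right) = \frac{1}{11} - 208 = - \frac{2287}{11}$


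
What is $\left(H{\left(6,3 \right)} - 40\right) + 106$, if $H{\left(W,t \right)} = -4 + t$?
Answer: $65$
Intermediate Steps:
$\left(H{\left(6,3 \right)} - 40\right) + 106 = \left(\left(-4 + 3\right) - 40\right) + 106 = \left(-1 - 40\right) + 106 = -41 + 106 = 65$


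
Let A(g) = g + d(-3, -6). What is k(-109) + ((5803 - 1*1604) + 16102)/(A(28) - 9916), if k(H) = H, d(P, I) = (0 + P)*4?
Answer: -366467/3300 ≈ -111.05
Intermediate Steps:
d(P, I) = 4*P (d(P, I) = P*4 = 4*P)
A(g) = -12 + g (A(g) = g + 4*(-3) = g - 12 = -12 + g)
k(-109) + ((5803 - 1*1604) + 16102)/(A(28) - 9916) = -109 + ((5803 - 1*1604) + 16102)/((-12 + 28) - 9916) = -109 + ((5803 - 1604) + 16102)/(16 - 9916) = -109 + (4199 + 16102)/(-9900) = -109 + 20301*(-1/9900) = -109 - 6767/3300 = -366467/3300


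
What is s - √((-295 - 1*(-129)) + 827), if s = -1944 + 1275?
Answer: -669 - √661 ≈ -694.71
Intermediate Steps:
s = -669
s - √((-295 - 1*(-129)) + 827) = -669 - √((-295 - 1*(-129)) + 827) = -669 - √((-295 + 129) + 827) = -669 - √(-166 + 827) = -669 - √661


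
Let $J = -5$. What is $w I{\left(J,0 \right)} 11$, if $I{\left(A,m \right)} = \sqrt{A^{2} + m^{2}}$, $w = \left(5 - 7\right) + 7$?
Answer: $275$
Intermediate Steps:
$w = 5$ ($w = -2 + 7 = 5$)
$w I{\left(J,0 \right)} 11 = 5 \sqrt{\left(-5\right)^{2} + 0^{2}} \cdot 11 = 5 \sqrt{25 + 0} \cdot 11 = 5 \sqrt{25} \cdot 11 = 5 \cdot 5 \cdot 11 = 25 \cdot 11 = 275$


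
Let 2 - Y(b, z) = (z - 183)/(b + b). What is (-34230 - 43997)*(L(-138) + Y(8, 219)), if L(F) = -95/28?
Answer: 3989577/14 ≈ 2.8497e+5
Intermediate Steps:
L(F) = -95/28 (L(F) = -95*1/28 = -95/28)
Y(b, z) = 2 - (-183 + z)/(2*b) (Y(b, z) = 2 - (z - 183)/(b + b) = 2 - (-183 + z)/(2*b))
(-34230 - 43997)*(L(-138) + Y(8, 219)) = (-34230 - 43997)*(-95/28 + (½)*(183 - 1*219 + 4*8)/8) = -78227*(-95/28 + (½)*(⅛)*(183 - 219 + 32)) = -78227*(-95/28 + (½)*(⅛)*(-4)) = -78227*(-95/28 - ¼) = -78227*(-51/14) = 3989577/14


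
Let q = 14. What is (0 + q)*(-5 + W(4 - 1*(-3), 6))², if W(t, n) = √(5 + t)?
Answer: 518 - 280*√3 ≈ 33.026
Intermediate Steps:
(0 + q)*(-5 + W(4 - 1*(-3), 6))² = (0 + 14)*(-5 + √(5 + (4 - 1*(-3))))² = 14*(-5 + √(5 + (4 + 3)))² = 14*(-5 + √(5 + 7))² = 14*(-5 + √12)² = 14*(-5 + 2*√3)²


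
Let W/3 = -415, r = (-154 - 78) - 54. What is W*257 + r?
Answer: -320251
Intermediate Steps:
r = -286 (r = -232 - 54 = -286)
W = -1245 (W = 3*(-415) = -1245)
W*257 + r = -1245*257 - 286 = -319965 - 286 = -320251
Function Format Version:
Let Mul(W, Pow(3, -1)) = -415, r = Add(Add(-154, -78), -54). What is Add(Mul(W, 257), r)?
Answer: -320251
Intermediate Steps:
r = -286 (r = Add(-232, -54) = -286)
W = -1245 (W = Mul(3, -415) = -1245)
Add(Mul(W, 257), r) = Add(Mul(-1245, 257), -286) = Add(-319965, -286) = -320251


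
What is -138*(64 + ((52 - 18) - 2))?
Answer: -13248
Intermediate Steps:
-138*(64 + ((52 - 18) - 2)) = -138*(64 + (34 - 2)) = -138*(64 + 32) = -138*96 = -13248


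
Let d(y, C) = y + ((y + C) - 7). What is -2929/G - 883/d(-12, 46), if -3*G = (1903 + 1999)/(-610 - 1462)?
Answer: -138272713/29265 ≈ -4724.9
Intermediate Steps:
G = 1951/3108 (G = -(1903 + 1999)/(3*(-610 - 1462)) = -3902/(3*(-2072)) = -3902*(-1)/(3*2072) = -1/3*(-1951/1036) = 1951/3108 ≈ 0.62774)
d(y, C) = -7 + C + 2*y (d(y, C) = y + ((C + y) - 7) = y + (-7 + C + y) = -7 + C + 2*y)
-2929/G - 883/d(-12, 46) = -2929/1951/3108 - 883/(-7 + 46 + 2*(-12)) = -2929*3108/1951 - 883/(-7 + 46 - 24) = -9103332/1951 - 883/15 = -138272713/29265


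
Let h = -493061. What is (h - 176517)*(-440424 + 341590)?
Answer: 66177072052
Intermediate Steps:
(h - 176517)*(-440424 + 341590) = (-493061 - 176517)*(-440424 + 341590) = -669578*(-98834) = 66177072052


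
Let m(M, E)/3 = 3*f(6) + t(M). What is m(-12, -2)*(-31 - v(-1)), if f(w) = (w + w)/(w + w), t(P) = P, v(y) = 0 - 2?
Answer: 783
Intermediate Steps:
v(y) = -2
f(w) = 1 (f(w) = (2*w)/((2*w)) = (2*w)*(1/(2*w)) = 1)
m(M, E) = 9 + 3*M (m(M, E) = 3*(3*1 + M) = 3*(3 + M) = 9 + 3*M)
m(-12, -2)*(-31 - v(-1)) = (9 + 3*(-12))*(-31 - 1*(-2)) = (9 - 36)*(-31 + 2) = -27*(-29) = 783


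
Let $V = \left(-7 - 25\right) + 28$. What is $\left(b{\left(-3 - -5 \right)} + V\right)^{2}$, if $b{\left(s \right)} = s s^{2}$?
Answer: $16$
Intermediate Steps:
$b{\left(s \right)} = s^{3}$
$V = -4$ ($V = -32 + 28 = -4$)
$\left(b{\left(-3 - -5 \right)} + V\right)^{2} = \left(\left(-3 - -5\right)^{3} - 4\right)^{2} = \left(\left(-3 + 5\right)^{3} - 4\right)^{2} = \left(2^{3} - 4\right)^{2} = \left(8 - 4\right)^{2} = 4^{2} = 16$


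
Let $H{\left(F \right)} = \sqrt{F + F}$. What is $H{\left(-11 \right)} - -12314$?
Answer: $12314 + i \sqrt{22} \approx 12314.0 + 4.6904 i$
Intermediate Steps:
$H{\left(F \right)} = \sqrt{2} \sqrt{F}$ ($H{\left(F \right)} = \sqrt{2 F} = \sqrt{2} \sqrt{F}$)
$H{\left(-11 \right)} - -12314 = \sqrt{2} \sqrt{-11} - -12314 = \sqrt{2} i \sqrt{11} + 12314 = i \sqrt{22} + 12314 = 12314 + i \sqrt{22}$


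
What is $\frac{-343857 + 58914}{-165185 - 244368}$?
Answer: $\frac{284943}{409553} \approx 0.69574$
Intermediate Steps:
$\frac{-343857 + 58914}{-165185 - 244368} = - \frac{284943}{-409553} = \left(-284943\right) \left(- \frac{1}{409553}\right) = \frac{284943}{409553}$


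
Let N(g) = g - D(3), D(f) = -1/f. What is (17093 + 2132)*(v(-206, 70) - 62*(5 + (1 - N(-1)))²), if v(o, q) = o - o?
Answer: -476780000/9 ≈ -5.2976e+7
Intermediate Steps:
v(o, q) = 0
N(g) = ⅓ + g (N(g) = g - (-1)/3 = g - 1*(-⅓) = g + ⅓ = ⅓ + g)
(17093 + 2132)*(v(-206, 70) - 62*(5 + (1 - N(-1)))²) = (17093 + 2132)*(0 - 62*(5 + (1 - (⅓ - 1)))²) = 19225*(0 - 62*(5 + (1 - 1*(-⅔)))²) = 19225*(0 - 62*(5 + (1 + ⅔))²) = 19225*(0 - 62*(5 + 5/3)²) = 19225*(0 - 62*(20/3)²) = 19225*(0 - 62*400/9) = 19225*(0 - 24800/9) = 19225*(-24800/9) = -476780000/9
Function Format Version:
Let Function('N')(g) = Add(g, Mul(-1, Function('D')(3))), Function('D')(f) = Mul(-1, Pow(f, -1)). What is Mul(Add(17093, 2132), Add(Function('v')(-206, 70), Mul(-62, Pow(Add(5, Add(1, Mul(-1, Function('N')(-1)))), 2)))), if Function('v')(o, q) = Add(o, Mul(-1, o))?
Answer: Rational(-476780000, 9) ≈ -5.2976e+7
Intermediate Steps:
Function('v')(o, q) = 0
Function('N')(g) = Add(Rational(1, 3), g) (Function('N')(g) = Add(g, Mul(-1, Mul(-1, Pow(3, -1)))) = Add(g, Mul(-1, Mul(-1, Rational(1, 3)))) = Add(g, Mul(-1, Rational(-1, 3))) = Add(g, Rational(1, 3)) = Add(Rational(1, 3), g))
Mul(Add(17093, 2132), Add(Function('v')(-206, 70), Mul(-62, Pow(Add(5, Add(1, Mul(-1, Function('N')(-1)))), 2)))) = Mul(Add(17093, 2132), Add(0, Mul(-62, Pow(Add(5, Add(1, Mul(-1, Add(Rational(1, 3), -1)))), 2)))) = Mul(19225, Add(0, Mul(-62, Pow(Add(5, Add(1, Mul(-1, Rational(-2, 3)))), 2)))) = Mul(19225, Add(0, Mul(-62, Pow(Add(5, Add(1, Rational(2, 3))), 2)))) = Mul(19225, Add(0, Mul(-62, Pow(Add(5, Rational(5, 3)), 2)))) = Mul(19225, Add(0, Mul(-62, Pow(Rational(20, 3), 2)))) = Mul(19225, Add(0, Mul(-62, Rational(400, 9)))) = Mul(19225, Add(0, Rational(-24800, 9))) = Mul(19225, Rational(-24800, 9)) = Rational(-476780000, 9)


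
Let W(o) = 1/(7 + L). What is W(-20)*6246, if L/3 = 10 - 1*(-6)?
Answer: 6246/55 ≈ 113.56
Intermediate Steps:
L = 48 (L = 3*(10 - 1*(-6)) = 3*(10 + 6) = 3*16 = 48)
W(o) = 1/55 (W(o) = 1/(7 + 48) = 1/55)
W(-20)*6246 = (1/55)*6246 = 6246/55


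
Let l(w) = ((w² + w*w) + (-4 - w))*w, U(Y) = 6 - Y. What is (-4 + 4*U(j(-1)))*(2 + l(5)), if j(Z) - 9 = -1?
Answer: -2484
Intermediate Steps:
j(Z) = 8 (j(Z) = 9 - 1 = 8)
l(w) = w*(-4 - w + 2*w²) (l(w) = ((w² + w²) + (-4 - w))*w = (2*w² + (-4 - w))*w = (-4 - w + 2*w²)*w = w*(-4 - w + 2*w²))
(-4 + 4*U(j(-1)))*(2 + l(5)) = (-4 + 4*(6 - 1*8))*(2 + 5*(-4 - 1*5 + 2*5²)) = (-4 + 4*(6 - 8))*(2 + 5*(-4 - 5 + 2*25)) = (-4 + 4*(-2))*(2 + 5*(-4 - 5 + 50)) = (-4 - 8)*(2 + 5*41) = -12*(2 + 205) = -12*207 = -2484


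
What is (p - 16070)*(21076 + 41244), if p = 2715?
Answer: -832283600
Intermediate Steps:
(p - 16070)*(21076 + 41244) = (2715 - 16070)*(21076 + 41244) = -13355*62320 = -832283600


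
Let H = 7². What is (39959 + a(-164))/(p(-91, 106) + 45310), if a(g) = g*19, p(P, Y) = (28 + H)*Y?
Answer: 12281/17824 ≈ 0.68901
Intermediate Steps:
H = 49
p(P, Y) = 77*Y (p(P, Y) = (28 + 49)*Y = 77*Y)
a(g) = 19*g
(39959 + a(-164))/(p(-91, 106) + 45310) = (39959 + 19*(-164))/(77*106 + 45310) = (39959 - 3116)/(8162 + 45310) = 36843/53472 = 36843*(1/53472) = 12281/17824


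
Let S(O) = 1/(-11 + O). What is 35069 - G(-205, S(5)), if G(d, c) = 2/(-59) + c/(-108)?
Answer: 1340759245/38232 ≈ 35069.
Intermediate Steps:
G(d, c) = -2/59 - c/108 (G(d, c) = 2*(-1/59) + c*(-1/108) = -2/59 - c/108)
35069 - G(-205, S(5)) = 35069 - (-2/59 - 1/(108*(-11 + 5))) = 35069 - (-2/59 - 1/108/(-6)) = 35069 - (-2/59 - 1/108*(-⅙)) = 35069 - (-2/59 + 1/648) = 35069 - 1*(-1237/38232) = 35069 + 1237/38232 = 1340759245/38232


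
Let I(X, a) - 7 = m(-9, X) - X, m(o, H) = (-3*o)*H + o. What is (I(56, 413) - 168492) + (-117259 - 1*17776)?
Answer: -302073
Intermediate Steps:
m(o, H) = o - 3*H*o (m(o, H) = -3*H*o + o = o - 3*H*o)
I(X, a) = -2 + 26*X (I(X, a) = 7 + (-9*(1 - 3*X) - X) = 7 + ((-9 + 27*X) - X) = 7 + (-9 + 26*X) = -2 + 26*X)
(I(56, 413) - 168492) + (-117259 - 1*17776) = ((-2 + 26*56) - 168492) + (-117259 - 1*17776) = ((-2 + 1456) - 168492) + (-117259 - 17776) = (1454 - 168492) - 135035 = -167038 - 135035 = -302073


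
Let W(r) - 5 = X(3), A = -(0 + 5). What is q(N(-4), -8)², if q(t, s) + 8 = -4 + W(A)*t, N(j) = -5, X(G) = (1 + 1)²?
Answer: 3249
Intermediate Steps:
X(G) = 4 (X(G) = 2² = 4)
A = -5 (A = -1*5 = -5)
W(r) = 9 (W(r) = 5 + 4 = 9)
q(t, s) = -12 + 9*t (q(t, s) = -8 + (-4 + 9*t) = -12 + 9*t)
q(N(-4), -8)² = (-12 + 9*(-5))² = (-12 - 45)² = (-57)² = 3249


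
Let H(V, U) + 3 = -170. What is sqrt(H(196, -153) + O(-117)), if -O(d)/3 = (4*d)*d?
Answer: 17*I*sqrt(569) ≈ 405.51*I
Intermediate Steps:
H(V, U) = -173 (H(V, U) = -3 - 170 = -173)
O(d) = -12*d**2 (O(d) = -3*4*d*d = -12*d**2)
sqrt(H(196, -153) + O(-117)) = sqrt(-173 - 12*(-117)**2) = sqrt(-173 - 12*13689) = sqrt(-173 - 164268) = sqrt(-164441) = 17*I*sqrt(569)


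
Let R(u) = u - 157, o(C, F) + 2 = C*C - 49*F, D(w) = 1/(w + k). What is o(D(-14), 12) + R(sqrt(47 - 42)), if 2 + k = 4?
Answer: -107567/144 + sqrt(5) ≈ -744.76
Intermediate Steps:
k = 2 (k = -2 + 4 = 2)
D(w) = 1/(2 + w) (D(w) = 1/(w + 2) = 1/(2 + w))
o(C, F) = -2 + C**2 - 49*F (o(C, F) = -2 + (C*C - 49*F) = -2 + (C**2 - 49*F) = -2 + C**2 - 49*F)
R(u) = -157 + u
o(D(-14), 12) + R(sqrt(47 - 42)) = (-2 + (1/(2 - 14))**2 - 49*12) + (-157 + sqrt(47 - 42)) = (-2 + (1/(-12))**2 - 588) + (-157 + sqrt(5)) = (-2 + (-1/12)**2 - 588) + (-157 + sqrt(5)) = (-2 + 1/144 - 588) + (-157 + sqrt(5)) = -84959/144 + (-157 + sqrt(5)) = -107567/144 + sqrt(5)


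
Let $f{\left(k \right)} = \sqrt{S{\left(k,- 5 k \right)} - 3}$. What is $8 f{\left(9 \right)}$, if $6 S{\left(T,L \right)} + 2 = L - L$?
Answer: $\frac{8 i \sqrt{30}}{3} \approx 14.606 i$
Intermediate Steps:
$S{\left(T,L \right)} = - \frac{1}{3}$ ($S{\left(T,L \right)} = - \frac{1}{3} + \frac{L - L}{6} = - \frac{1}{3} + \frac{1}{6} \cdot 0 = - \frac{1}{3} + 0 = - \frac{1}{3}$)
$f{\left(k \right)} = \frac{i \sqrt{30}}{3}$ ($f{\left(k \right)} = \sqrt{- \frac{1}{3} - 3} = \sqrt{- \frac{10}{3}} = \frac{i \sqrt{30}}{3}$)
$8 f{\left(9 \right)} = 8 \frac{i \sqrt{30}}{3} = \frac{8 i \sqrt{30}}{3}$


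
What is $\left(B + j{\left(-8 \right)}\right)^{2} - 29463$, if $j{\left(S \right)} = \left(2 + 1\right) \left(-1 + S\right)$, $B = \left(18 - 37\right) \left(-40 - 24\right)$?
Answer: $1384258$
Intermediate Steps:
$B = 1216$ ($B = \left(-19\right) \left(-64\right) = 1216$)
$j{\left(S \right)} = -3 + 3 S$ ($j{\left(S \right)} = 3 \left(-1 + S\right) = -3 + 3 S$)
$\left(B + j{\left(-8 \right)}\right)^{2} - 29463 = \left(1216 + \left(-3 + 3 \left(-8\right)\right)\right)^{2} - 29463 = \left(1216 - 27\right)^{2} - 29463 = 1189^{2} - 29463 = 1413721 - 29463 = 1384258$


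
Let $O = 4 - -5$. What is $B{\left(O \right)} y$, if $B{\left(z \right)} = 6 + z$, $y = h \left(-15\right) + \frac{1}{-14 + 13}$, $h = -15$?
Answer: $3360$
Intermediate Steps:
$O = 9$ ($O = 4 + 5 = 9$)
$y = 224$ ($y = \left(-15\right) \left(-15\right) + \frac{1}{-14 + 13} = 225 + \frac{1}{-1} = 225 - 1 = 224$)
$B{\left(O \right)} y = \left(6 + 9\right) 224 = 15 \cdot 224 = 3360$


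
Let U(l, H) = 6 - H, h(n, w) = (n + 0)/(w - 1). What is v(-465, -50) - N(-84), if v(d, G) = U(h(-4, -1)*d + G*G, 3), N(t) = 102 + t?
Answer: -15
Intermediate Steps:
h(n, w) = n/(-1 + w)
v(d, G) = 3 (v(d, G) = 6 - 1*3 = 6 - 3 = 3)
v(-465, -50) - N(-84) = 3 - (102 - 84) = 3 - 1*18 = 3 - 18 = -15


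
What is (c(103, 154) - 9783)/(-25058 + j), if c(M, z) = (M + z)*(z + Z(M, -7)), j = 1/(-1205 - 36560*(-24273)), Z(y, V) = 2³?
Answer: -29196851233095/22969912976009 ≈ -1.2711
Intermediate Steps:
Z(y, V) = 8
j = 1/916669845 (j = -1/24273/(-37765) = -1/37765*(-1/24273) = 1/916669845 ≈ 1.0909e-9)
c(M, z) = (8 + z)*(M + z) (c(M, z) = (M + z)*(z + 8) = (M + z)*(8 + z) = (8 + z)*(M + z))
(c(103, 154) - 9783)/(-25058 + j) = ((154² + 8*103 + 8*154 + 103*154) - 9783)/(-25058 + 1/916669845) = ((23716 + 824 + 1232 + 15862) - 9783)/(-22969912976009/916669845) = (41634 - 9783)*(-916669845/22969912976009) = 31851*(-916669845/22969912976009) = -29196851233095/22969912976009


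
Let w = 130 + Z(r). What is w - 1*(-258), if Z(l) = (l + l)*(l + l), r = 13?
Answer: 1064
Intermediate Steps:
Z(l) = 4*l² (Z(l) = (2*l)*(2*l) = 4*l²)
w = 806 (w = 130 + 4*13² = 130 + 4*169 = 130 + 676 = 806)
w - 1*(-258) = 806 - 1*(-258) = 806 + 258 = 1064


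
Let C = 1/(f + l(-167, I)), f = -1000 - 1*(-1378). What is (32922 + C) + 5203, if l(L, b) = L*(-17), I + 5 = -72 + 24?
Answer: 122648126/3217 ≈ 38125.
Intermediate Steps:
f = 378 (f = -1000 + 1378 = 378)
I = -53 (I = -5 + (-72 + 24) = -5 - 48 = -53)
l(L, b) = -17*L
C = 1/3217 (C = 1/(378 - 17*(-167)) = 1/(378 + 2839) = 1/3217 ≈ 0.00031085)
(32922 + C) + 5203 = (32922 + 1/3217) + 5203 = 105910075/3217 + 5203 = 122648126/3217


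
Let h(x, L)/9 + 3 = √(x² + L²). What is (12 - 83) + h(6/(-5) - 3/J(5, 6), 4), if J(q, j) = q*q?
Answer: -98 + 9*√11089/25 ≈ -60.090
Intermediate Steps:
J(q, j) = q²
h(x, L) = -27 + 9*√(L² + x²) (h(x, L) = -27 + 9*√(x² + L²) = -27 + 9*√(L² + x²))
(12 - 83) + h(6/(-5) - 3/J(5, 6), 4) = (12 - 83) + (-27 + 9*√(4² + (6/(-5) - 3/(5²))²)) = -71 + (-27 + 9*√(16 + (6*(-⅕) - 3/25)²)) = -71 + (-27 + 9*√(16 + (-6/5 - 3*1/25)²)) = -71 + (-27 + 9*√(16 + (-6/5 - 3/25)²)) = -71 + (-27 + 9*√(16 + (-33/25)²)) = -71 + (-27 + 9*√(16 + 1089/625)) = -71 + (-27 + 9*√(11089/625)) = -71 + (-27 + 9*(√11089/25)) = -71 + (-27 + 9*√11089/25) = -98 + 9*√11089/25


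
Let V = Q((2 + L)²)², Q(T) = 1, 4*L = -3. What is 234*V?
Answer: 234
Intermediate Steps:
L = -¾ (L = (¼)*(-3) = -¾ ≈ -0.75000)
V = 1 (V = 1² = 1)
234*V = 234*1 = 234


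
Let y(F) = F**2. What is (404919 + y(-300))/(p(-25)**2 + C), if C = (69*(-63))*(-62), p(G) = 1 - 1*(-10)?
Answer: 494919/269635 ≈ 1.8355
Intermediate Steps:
p(G) = 11 (p(G) = 1 + 10 = 11)
C = 269514 (C = -4347*(-62) = 269514)
(404919 + y(-300))/(p(-25)**2 + C) = (404919 + (-300)**2)/(11**2 + 269514) = (404919 + 90000)/(121 + 269514) = 494919/269635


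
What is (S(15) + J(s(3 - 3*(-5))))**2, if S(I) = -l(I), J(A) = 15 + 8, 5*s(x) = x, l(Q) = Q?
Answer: 64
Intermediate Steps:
s(x) = x/5
J(A) = 23
S(I) = -I
(S(15) + J(s(3 - 3*(-5))))**2 = (-1*15 + 23)**2 = (-15 + 23)**2 = 8**2 = 64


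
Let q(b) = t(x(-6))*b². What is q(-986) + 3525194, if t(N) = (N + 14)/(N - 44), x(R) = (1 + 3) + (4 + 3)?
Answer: 92026502/33 ≈ 2.7887e+6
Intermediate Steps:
x(R) = 11 (x(R) = 4 + 7 = 11)
t(N) = (14 + N)/(-44 + N)
q(b) = -25*b²/33 (q(b) = ((14 + 11)/(-44 + 11))*b² = (25/(-33))*b² = (-1/33*25)*b² = -25*b²/33)
q(-986) + 3525194 = -25/33*(-986)² + 3525194 = -25/33*972196 + 3525194 = -24304900/33 + 3525194 = 92026502/33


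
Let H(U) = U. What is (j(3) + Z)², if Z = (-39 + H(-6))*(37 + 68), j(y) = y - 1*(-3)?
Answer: 22268961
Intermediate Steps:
j(y) = 3 + y (j(y) = y + 3 = 3 + y)
Z = -4725 (Z = (-39 - 6)*(37 + 68) = -45*105 = -4725)
(j(3) + Z)² = ((3 + 3) - 4725)² = (6 - 4725)² = (-4719)² = 22268961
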